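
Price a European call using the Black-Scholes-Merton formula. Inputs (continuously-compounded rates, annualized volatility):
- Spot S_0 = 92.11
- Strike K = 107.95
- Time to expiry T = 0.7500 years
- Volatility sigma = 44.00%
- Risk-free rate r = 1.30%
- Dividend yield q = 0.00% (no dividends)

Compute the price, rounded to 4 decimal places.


Answer: Price = 8.7572

Derivation:
d1 = (ln(S/K) + (r - q + 0.5*sigma^2) * T) / (sigma * sqrt(T)) = -0.20032648
d2 = d1 - sigma * sqrt(T) = -0.58137766
exp(-rT) = 0.99029738; exp(-qT) = 1.00000000
C = S_0 * exp(-qT) * N(d1) - K * exp(-rT) * N(d2)
N(d1) = 0.42061263; N(d2) = 0.28049298
C = 92.1100 * 1.00000000 * 0.42061263 - 107.9500 * 0.99029738 * 0.28049298 = 8.7572


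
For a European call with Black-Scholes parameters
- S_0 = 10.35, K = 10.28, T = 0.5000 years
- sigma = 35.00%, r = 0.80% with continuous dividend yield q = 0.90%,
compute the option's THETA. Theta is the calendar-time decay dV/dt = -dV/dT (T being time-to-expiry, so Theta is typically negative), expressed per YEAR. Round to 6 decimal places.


Answer: Theta = -0.991933

Derivation:
d1 = 0.1491440116; d2 = -0.0983433618
phi(d1) = 0.3945298401; exp(-qT) = 0.9955101098; exp(-rT) = 0.9960079893
Theta = -S*exp(-qT)*phi(d1)*sigma/(2*sqrt(T)) - r*K*exp(-rT)*N(d2) + q*S*exp(-qT)*N(d1)
N(d1) = 0.5592800010; N(d2) = 0.4608298236; sqrt(T) = 0.7071067812
Term 1 = -10.3500 * 0.9955101098 * 0.3945298401 * 0.3500 / (2 * 0.7071067812) = -1.0060485225
Term 2 = -0.0080 * 10.2800 * 0.9960079893 * 0.4608298236 = -0.0377473529
Term 3 = 0.0090 * 10.3500 * 0.9955101098 * 0.5592800010 = 0.0518630226
Theta = -1.0060485225 + (-0.0377473529) + (0.0518630226) = -0.991933


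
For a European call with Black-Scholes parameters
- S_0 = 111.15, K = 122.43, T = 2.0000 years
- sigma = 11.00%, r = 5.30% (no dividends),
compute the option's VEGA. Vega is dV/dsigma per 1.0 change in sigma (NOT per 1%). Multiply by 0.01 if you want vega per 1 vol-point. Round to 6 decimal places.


Answer: Vega = 62.116847

Derivation:
d1 = 0.1378292687; d2 = -0.0177342231
phi(d1) = 0.3951708852; exp(-qT) = 1.0000000000; exp(-rT) = 0.8994246481
Vega = S * exp(-qT) * phi(d1) * sqrt(T) = 111.1500 * 1.0000000000 * 0.3951708852 * 1.4142135624 = 62.116847


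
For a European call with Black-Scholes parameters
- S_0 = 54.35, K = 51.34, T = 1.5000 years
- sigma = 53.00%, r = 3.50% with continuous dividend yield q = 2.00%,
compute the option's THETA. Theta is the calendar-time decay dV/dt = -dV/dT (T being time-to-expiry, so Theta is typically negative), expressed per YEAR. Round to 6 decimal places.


d1 = 0.4469924985; d2 = -0.2021222834
phi(d1) = 0.3610135885; exp(-qT) = 0.9704455335; exp(-rT) = 0.9488543211
Theta = -S*exp(-qT)*phi(d1)*sigma/(2*sqrt(T)) - r*K*exp(-rT)*N(d2) + q*S*exp(-qT)*N(d1)
N(d1) = 0.6725597619; N(d2) = 0.4199105639; sqrt(T) = 1.2247448714
Term 1 = -54.3500 * 0.9704455335 * 0.3610135885 * 0.5300 / (2 * 1.2247448714) = -4.1199743037
Term 2 = -0.0350 * 51.3400 * 0.9488543211 * 0.4199105639 = -0.7159459702
Term 3 = 0.0200 * 54.3500 * 0.9704455335 * 0.6725597619 = 0.7094660046
Theta = -4.1199743037 + (-0.7159459702) + (0.7094660046) = -4.126454

Answer: Theta = -4.126454


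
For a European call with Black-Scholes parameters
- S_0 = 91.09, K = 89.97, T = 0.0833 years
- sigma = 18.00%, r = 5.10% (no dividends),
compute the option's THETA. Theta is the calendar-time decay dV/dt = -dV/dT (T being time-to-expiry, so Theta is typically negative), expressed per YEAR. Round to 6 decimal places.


d1 = 0.3458925152; d2 = 0.2939413843
phi(d1) = 0.3757770178; exp(-qT) = 1.0000000000; exp(-rT) = 0.9957607113
Theta = -S*exp(-qT)*phi(d1)*sigma/(2*sqrt(T)) - r*K*exp(-rT)*N(d2) + q*S*exp(-qT)*N(d1)
N(d1) = 0.6352882531; N(d2) = 0.6155986529; sqrt(T) = 0.2886173938
Term 1 = -91.0900 * 1.0000000000 * 0.3757770178 * 0.1800 / (2 * 0.2886173938) = -10.6738458451
Term 2 = -0.0510 * 89.9700 * 0.9957607113 * 0.6155986529 = -2.8126814188
Term 3 = 0 (no dividend yield, q = 0)
Theta = -10.6738458451 + (-2.8126814188) + (0.0000000000) = -13.486527

Answer: Theta = -13.486527


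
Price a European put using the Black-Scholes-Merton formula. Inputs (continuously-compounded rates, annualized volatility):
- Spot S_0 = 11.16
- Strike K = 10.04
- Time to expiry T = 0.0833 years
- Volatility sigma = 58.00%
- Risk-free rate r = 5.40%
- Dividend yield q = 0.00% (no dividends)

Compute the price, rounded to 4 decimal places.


d1 = (ln(S/K) + (r - q + 0.5*sigma^2) * T) / (sigma * sqrt(T)) = 0.74235079
d2 = d1 - sigma * sqrt(T) = 0.57495270
exp(-rT) = 0.99551190; exp(-qT) = 1.00000000
P = K * exp(-rT) * N(-d2) - S_0 * exp(-qT) * N(-d1)
N(-d1) = 0.22893741; N(-d2) = 0.28266164
P = 10.0400 * 0.99551190 * 0.28266164 - 11.1600 * 1.00000000 * 0.22893741 = 0.2702

Answer: Price = 0.2702


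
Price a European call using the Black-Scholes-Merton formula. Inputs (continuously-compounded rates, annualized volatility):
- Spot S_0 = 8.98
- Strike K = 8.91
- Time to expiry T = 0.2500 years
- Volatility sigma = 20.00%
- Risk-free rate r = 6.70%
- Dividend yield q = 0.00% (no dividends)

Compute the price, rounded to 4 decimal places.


Answer: Price = 0.4734

Derivation:
d1 = (ln(S/K) + (r - q + 0.5*sigma^2) * T) / (sigma * sqrt(T)) = 0.29575641
d2 = d1 - sigma * sqrt(T) = 0.19575641
exp(-rT) = 0.98338950; exp(-qT) = 1.00000000
C = S_0 * exp(-qT) * N(d1) - K * exp(-rT) * N(d2)
N(d1) = 0.61629194; N(d2) = 0.57759958
C = 8.9800 * 1.00000000 * 0.61629194 - 8.9100 * 0.98338950 * 0.57759958 = 0.4734


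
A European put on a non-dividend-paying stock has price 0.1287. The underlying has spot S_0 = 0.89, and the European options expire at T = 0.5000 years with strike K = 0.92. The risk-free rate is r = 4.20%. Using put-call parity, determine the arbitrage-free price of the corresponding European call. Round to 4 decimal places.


Put-call parity: C - P = S_0 * exp(-qT) - K * exp(-rT).
S_0 * exp(-qT) = 0.8900 * 1.00000000 = 0.89000000
K * exp(-rT) = 0.9200 * 0.97921896 = 0.90088145
C = P + S*exp(-qT) - K*exp(-rT)
C = 0.1287 + 0.89000000 - 0.90088145 = 0.1178

Answer: Call price = 0.1178


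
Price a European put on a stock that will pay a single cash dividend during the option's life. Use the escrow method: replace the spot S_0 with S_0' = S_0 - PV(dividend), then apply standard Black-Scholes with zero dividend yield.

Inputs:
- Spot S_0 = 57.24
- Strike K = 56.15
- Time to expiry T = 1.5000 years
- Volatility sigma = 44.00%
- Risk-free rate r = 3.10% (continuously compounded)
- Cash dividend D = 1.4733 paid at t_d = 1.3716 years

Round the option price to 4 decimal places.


PV(D) = D * exp(-r * t_d) = 1.4733 * 0.95837168 = 1.41196900
S_0' = S_0 - PV(D) = 57.2400 - 1.41196900 = 55.82803100
d1 = (ln(S_0'/K) + (r + sigma^2/2)*T) / (sigma*sqrt(T)) = 0.34506149
d2 = d1 - sigma*sqrt(T) = -0.19382625
exp(-rT) = 0.95456456
N(-d1) = 0.36502407; N(-d2) = 0.57684403
P = K * exp(-rT) * N(-d2) - S_0' * N(-d1) = 56.1500 * 0.95456456 * 0.57684403 - 55.82803100 * 0.36502407 = 10.5396

Answer: Price = 10.5396


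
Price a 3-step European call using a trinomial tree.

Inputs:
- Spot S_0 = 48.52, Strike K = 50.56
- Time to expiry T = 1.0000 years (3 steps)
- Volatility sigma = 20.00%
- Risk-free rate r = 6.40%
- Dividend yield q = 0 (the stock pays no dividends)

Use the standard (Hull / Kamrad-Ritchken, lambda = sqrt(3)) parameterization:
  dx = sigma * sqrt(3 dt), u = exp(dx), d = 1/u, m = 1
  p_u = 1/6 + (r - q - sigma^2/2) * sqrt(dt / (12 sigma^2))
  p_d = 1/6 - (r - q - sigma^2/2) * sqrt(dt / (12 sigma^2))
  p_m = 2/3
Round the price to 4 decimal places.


dt = T/N = 0.333333; dx = sigma*sqrt(3*dt) = 0.200000
u = exp(dx) = 1.221403; d = 1/u = 0.818731
p_u = 0.203333, p_m = 0.666667, p_d = 0.130000
Discount per step: exp(-r*dt) = 0.978893
Stock lattice S(k, j) with j the centered position index:
  k=0: S(0,+0) = 48.5200
  k=1: S(1,-1) = 39.7248; S(1,+0) = 48.5200; S(1,+1) = 59.2625
  k=2: S(2,-2) = 32.5239; S(2,-1) = 39.7248; S(2,+0) = 48.5200; S(2,+1) = 59.2625; S(2,+2) = 72.3833
  k=3: S(3,-3) = 26.6283; S(3,-2) = 32.5239; S(3,-1) = 39.7248; S(3,+0) = 48.5200; S(3,+1) = 59.2625; S(3,+2) = 72.3833; S(3,+3) = 88.4092
Terminal payoffs V(N, j) = max(S_T - K, 0):
  V(3,-3) = 0.000000; V(3,-2) = 0.000000; V(3,-1) = 0.000000; V(3,+0) = 0.000000; V(3,+1) = 8.702462; V(3,+2) = 21.823334; V(3,+3) = 37.849204
Backward induction: V(k, j) = exp(-r*dt) * [p_u * V(k+1, j+1) + p_m * V(k+1, j) + p_d * V(k+1, j-1)]
  V(2,-2) = exp(-r*dt) * [p_u*0.000000 + p_m*0.000000 + p_d*0.000000] = 0.000000
  V(2,-1) = exp(-r*dt) * [p_u*0.000000 + p_m*0.000000 + p_d*0.000000] = 0.000000
  V(2,+0) = exp(-r*dt) * [p_u*8.702462 + p_m*0.000000 + p_d*0.000000] = 1.732151
  V(2,+1) = exp(-r*dt) * [p_u*21.823334 + p_m*8.702462 + p_d*0.000000] = 10.022933
  V(2,+2) = exp(-r*dt) * [p_u*37.849204 + p_m*21.823334 + p_d*8.702462] = 22.882804
  V(1,-1) = exp(-r*dt) * [p_u*1.732151 + p_m*0.000000 + p_d*0.000000] = 0.344770
  V(1,+0) = exp(-r*dt) * [p_u*10.022933 + p_m*1.732151 + p_d*0.000000] = 3.125373
  V(1,+1) = exp(-r*dt) * [p_u*22.882804 + p_m*10.022933 + p_d*1.732151] = 11.315971
  V(0,+0) = exp(-r*dt) * [p_u*11.315971 + p_m*3.125373 + p_d*0.344770] = 4.335825

Answer: Price = V(0,0) = 4.3358


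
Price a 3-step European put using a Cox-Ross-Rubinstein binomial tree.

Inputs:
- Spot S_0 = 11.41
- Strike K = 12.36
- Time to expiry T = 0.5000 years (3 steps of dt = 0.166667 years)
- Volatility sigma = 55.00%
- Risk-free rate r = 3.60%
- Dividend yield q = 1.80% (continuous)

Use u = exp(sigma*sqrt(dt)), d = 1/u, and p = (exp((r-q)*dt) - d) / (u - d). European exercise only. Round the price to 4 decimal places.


Answer: Price = V(0,0) = 2.3649

Derivation:
dt = T/N = 0.166667
u = exp(sigma*sqrt(dt)) = 1.251742; d = 1/u = 0.798886
p = (exp((r-q)*dt) - d) / (u - d) = 0.450735
Discount per step: exp(-r*dt) = 0.994018
Stock lattice S(k, i) with i counting down-moves:
  k=0: S(0,0) = 11.4100
  k=1: S(1,0) = 14.2824; S(1,1) = 9.1153
  k=2: S(2,0) = 17.8779; S(2,1) = 11.4100; S(2,2) = 7.2821
  k=3: S(3,0) = 22.3785; S(3,1) = 14.2824; S(3,2) = 9.1153; S(3,3) = 5.8176
Terminal payoffs V(N, i) = max(K - S_T, 0):
  V(3,0) = 0.000000; V(3,1) = 0.000000; V(3,2) = 3.244707; V(3,3) = 6.542443
Backward induction: V(k, i) = exp(-r*dt) * [p * V(k+1, i) + (1-p) * V(k+1, i+1)].
  V(2,0) = exp(-r*dt) * [p*0.000000 + (1-p)*0.000000] = 0.000000
  V(2,1) = exp(-r*dt) * [p*0.000000 + (1-p)*3.244707] = 1.771542
  V(2,2) = exp(-r*dt) * [p*3.244707 + (1-p)*6.542443] = 5.025792
  V(1,0) = exp(-r*dt) * [p*0.000000 + (1-p)*1.771542] = 0.967225
  V(1,1) = exp(-r*dt) * [p*1.771542 + (1-p)*5.025792] = 3.537697
  V(0,0) = exp(-r*dt) * [p*0.967225 + (1-p)*3.537697] = 2.364864


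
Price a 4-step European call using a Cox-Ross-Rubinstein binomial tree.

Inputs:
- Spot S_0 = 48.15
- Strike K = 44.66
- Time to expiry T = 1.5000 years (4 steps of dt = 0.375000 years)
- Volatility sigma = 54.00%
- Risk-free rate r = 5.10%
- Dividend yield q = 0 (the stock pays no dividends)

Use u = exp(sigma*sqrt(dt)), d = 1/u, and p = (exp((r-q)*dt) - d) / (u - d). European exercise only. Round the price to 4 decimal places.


dt = T/N = 0.375000
u = exp(sigma*sqrt(dt)) = 1.391916; d = 1/u = 0.718434
p = (exp((r-q)*dt) - d) / (u - d) = 0.446745
Discount per step: exp(-r*dt) = 0.981057
Stock lattice S(k, i) with i counting down-moves:
  k=0: S(0,0) = 48.1500
  k=1: S(1,0) = 67.0207; S(1,1) = 34.5926
  k=2: S(2,0) = 93.2872; S(2,1) = 48.1500; S(2,2) = 24.8525
  k=3: S(3,0) = 129.8480; S(3,1) = 67.0207; S(3,2) = 34.5926; S(3,3) = 17.8549
  k=4: S(4,0) = 180.7375; S(4,1) = 93.2872; S(4,2) = 48.1500; S(4,3) = 24.8525; S(4,4) = 12.8276
Terminal payoffs V(N, i) = max(S_T - K, 0):
  V(4,0) = 136.077481; V(4,1) = 48.627243; V(4,2) = 3.490000; V(4,3) = 0.000000; V(4,4) = 0.000000
Backward induction: V(k, i) = exp(-r*dt) * [p * V(k+1, i) + (1-p) * V(k+1, i+1)].
  V(3,0) = exp(-r*dt) * [p*136.077481 + (1-p)*48.627243] = 86.034000
  V(3,1) = exp(-r*dt) * [p*48.627243 + (1-p)*3.490000] = 23.206755
  V(3,2) = exp(-r*dt) * [p*3.490000 + (1-p)*0.000000] = 1.529606
  V(3,3) = exp(-r*dt) * [p*0.000000 + (1-p)*0.000000] = 0.000000
  V(2,0) = exp(-r*dt) * [p*86.034000 + (1-p)*23.206755] = 50.303231
  V(2,1) = exp(-r*dt) * [p*23.206755 + (1-p)*1.529606] = 11.001347
  V(2,2) = exp(-r*dt) * [p*1.529606 + (1-p)*0.000000] = 0.670400
  V(1,0) = exp(-r*dt) * [p*50.303231 + (1-p)*11.001347] = 28.018277
  V(1,1) = exp(-r*dt) * [p*11.001347 + (1-p)*0.670400] = 5.185575
  V(0,0) = exp(-r*dt) * [p*28.018277 + (1-p)*5.185575] = 15.094518

Answer: Price = V(0,0) = 15.0945


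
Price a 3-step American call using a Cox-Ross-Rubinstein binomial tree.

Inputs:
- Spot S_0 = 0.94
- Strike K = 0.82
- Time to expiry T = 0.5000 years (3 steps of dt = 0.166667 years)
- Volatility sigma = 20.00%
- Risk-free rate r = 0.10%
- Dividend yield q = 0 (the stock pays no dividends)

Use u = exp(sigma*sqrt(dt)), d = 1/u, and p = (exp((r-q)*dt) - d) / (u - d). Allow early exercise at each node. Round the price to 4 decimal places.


dt = T/N = 0.166667
u = exp(sigma*sqrt(dt)) = 1.085076; d = 1/u = 0.921595
p = (exp((r-q)*dt) - d) / (u - d) = 0.480618
Discount per step: exp(-r*dt) = 0.999833
Stock lattice S(k, i) with i counting down-moves:
  k=0: S(0,0) = 0.9400
  k=1: S(1,0) = 1.0200; S(1,1) = 0.8663
  k=2: S(2,0) = 1.1067; S(2,1) = 0.9400; S(2,2) = 0.7984
  k=3: S(3,0) = 1.2009; S(3,1) = 1.0200; S(3,2) = 0.8663; S(3,3) = 0.7358
Terminal payoffs V(N, i) = max(S_T - K, 0):
  V(3,0) = 0.380903; V(3,1) = 0.199971; V(3,2) = 0.046299; V(3,3) = 0.000000
Backward induction: V(k, i) = exp(-r*dt) * [p * V(k+1, i) + (1-p) * V(k+1, i+1)]; then take max(V_cont, immediate exercise) for American.
  V(2,0) = exp(-r*dt) * [p*0.380903 + (1-p)*0.199971] = 0.286882; exercise = 0.286746; V(2,0) = max -> 0.286882
  V(2,1) = exp(-r*dt) * [p*0.199971 + (1-p)*0.046299] = 0.120137; exercise = 0.120000; V(2,1) = max -> 0.120137
  V(2,2) = exp(-r*dt) * [p*0.046299 + (1-p)*0.000000] = 0.022248; exercise = 0.000000; V(2,2) = max -> 0.022248
  V(1,0) = exp(-r*dt) * [p*0.286882 + (1-p)*0.120137] = 0.200244; exercise = 0.199971; V(1,0) = max -> 0.200244
  V(1,1) = exp(-r*dt) * [p*0.120137 + (1-p)*0.022248] = 0.069284; exercise = 0.046299; V(1,1) = max -> 0.069284
  V(0,0) = exp(-r*dt) * [p*0.200244 + (1-p)*0.069284] = 0.132204; exercise = 0.120000; V(0,0) = max -> 0.132204

Answer: Price = V(0,0) = 0.1322


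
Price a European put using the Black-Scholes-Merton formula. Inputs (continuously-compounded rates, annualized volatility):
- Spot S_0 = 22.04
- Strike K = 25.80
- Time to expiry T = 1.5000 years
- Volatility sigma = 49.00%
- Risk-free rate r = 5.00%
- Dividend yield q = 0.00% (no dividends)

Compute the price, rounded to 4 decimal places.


Answer: Price = 6.4197

Derivation:
d1 = (ln(S/K) + (r - q + 0.5*sigma^2) * T) / (sigma * sqrt(T)) = 0.16256529
d2 = d1 - sigma * sqrt(T) = -0.43755970
exp(-rT) = 0.92774349; exp(-qT) = 1.00000000
P = K * exp(-rT) * N(-d2) - S_0 * exp(-qT) * N(-d1)
N(-d1) = 0.43543036; N(-d2) = 0.66914725
P = 25.8000 * 0.92774349 * 0.66914725 - 22.0400 * 1.00000000 * 0.43543036 = 6.4197


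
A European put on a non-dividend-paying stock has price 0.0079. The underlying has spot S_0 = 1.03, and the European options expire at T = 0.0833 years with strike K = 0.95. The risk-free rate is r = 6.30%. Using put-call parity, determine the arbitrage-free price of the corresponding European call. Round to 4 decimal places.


Put-call parity: C - P = S_0 * exp(-qT) - K * exp(-rT).
S_0 * exp(-qT) = 1.0300 * 1.00000000 = 1.03000000
K * exp(-rT) = 0.9500 * 0.99476585 = 0.94502755
C = P + S*exp(-qT) - K*exp(-rT)
C = 0.0079 + 1.03000000 - 0.94502755 = 0.0929

Answer: Call price = 0.0929


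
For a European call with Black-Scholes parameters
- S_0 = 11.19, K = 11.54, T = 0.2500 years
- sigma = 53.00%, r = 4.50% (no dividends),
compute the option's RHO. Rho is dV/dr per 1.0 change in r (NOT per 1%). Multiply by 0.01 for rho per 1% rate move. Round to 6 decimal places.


d1 = 0.0587311745; d2 = -0.2062688255
phi(d1) = 0.3982548274; exp(-qT) = 1.0000000000; exp(-rT) = 0.9888130446
N(d2) = 0.4182904643
Rho = K*T*exp(-rT)*N(d2) = 11.5400 * 0.2500 * 0.9888130446 * 0.4182904643 = 1.193268

Answer: Rho = 1.193268


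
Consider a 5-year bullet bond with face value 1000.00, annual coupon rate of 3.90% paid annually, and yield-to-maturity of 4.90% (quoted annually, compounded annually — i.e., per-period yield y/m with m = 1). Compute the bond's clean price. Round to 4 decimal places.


Coupon per period c = face * coupon_rate / m = 39.000000
Periods per year m = 1; per-period yield y/m = 0.049000
Number of cashflows N = 5
Cashflows (t years, CF_t, discount factor 1/(1+y/m)^(m*t), PV):
  t = 1.0000: CF_t = 39.000000, DF = 0.953289, PV = 37.178265
  t = 2.0000: CF_t = 39.000000, DF = 0.908760, PV = 35.441625
  t = 3.0000: CF_t = 39.000000, DF = 0.866310, PV = 33.786106
  t = 4.0000: CF_t = 39.000000, DF = 0.825844, PV = 32.207918
  t = 5.0000: CF_t = 1039.000000, DF = 0.787268, PV = 817.971377
Price P = sum_t PV_t = 956.585291

Answer: Price = 956.5853


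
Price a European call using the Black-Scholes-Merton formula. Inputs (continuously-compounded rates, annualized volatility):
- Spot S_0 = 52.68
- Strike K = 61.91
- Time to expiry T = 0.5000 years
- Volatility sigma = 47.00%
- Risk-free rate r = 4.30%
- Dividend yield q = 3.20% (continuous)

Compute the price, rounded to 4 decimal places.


Answer: Price = 3.8377

Derivation:
d1 = (ln(S/K) + (r - q + 0.5*sigma^2) * T) / (sigma * sqrt(T)) = -0.30306549
d2 = d1 - sigma * sqrt(T) = -0.63540567
exp(-rT) = 0.97872948; exp(-qT) = 0.98412732
C = S_0 * exp(-qT) * N(d1) - K * exp(-rT) * N(d2)
N(d1) = 0.38091998; N(d2) = 0.26258193
C = 52.6800 * 0.98412732 * 0.38091998 - 61.9100 * 0.97872948 * 0.26258193 = 3.8377


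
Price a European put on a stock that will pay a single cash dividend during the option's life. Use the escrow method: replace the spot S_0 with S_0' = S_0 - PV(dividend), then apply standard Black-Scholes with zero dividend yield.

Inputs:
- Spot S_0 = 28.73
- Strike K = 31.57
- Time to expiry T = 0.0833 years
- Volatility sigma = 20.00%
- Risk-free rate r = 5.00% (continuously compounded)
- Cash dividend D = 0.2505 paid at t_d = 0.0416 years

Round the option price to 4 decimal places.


PV(D) = D * exp(-r * t_d) = 0.2505 * 0.99792216 = 0.24997950
S_0' = S_0 - PV(D) = 28.7300 - 0.24997950 = 28.48002050
d1 = (ln(S_0'/K) + (r + sigma^2/2)*T) / (sigma*sqrt(T)) = -1.68343105
d2 = d1 - sigma*sqrt(T) = -1.74115453
exp(-rT) = 0.99584366
N(-d1) = 0.95385416; N(-d2) = 0.95917175
P = K * exp(-rT) * N(-d2) - S_0' * N(-d1) = 31.5700 * 0.99584366 * 0.95917175 - 28.48002050 * 0.95385416 = 2.9894

Answer: Price = 2.9894


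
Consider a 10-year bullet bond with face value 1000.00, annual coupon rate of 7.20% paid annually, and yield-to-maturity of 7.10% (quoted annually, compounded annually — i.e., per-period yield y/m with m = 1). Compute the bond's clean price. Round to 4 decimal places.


Coupon per period c = face * coupon_rate / m = 72.000000
Periods per year m = 1; per-period yield y/m = 0.071000
Number of cashflows N = 10
Cashflows (t years, CF_t, discount factor 1/(1+y/m)^(m*t), PV):
  t = 1.0000: CF_t = 72.000000, DF = 0.933707, PV = 67.226891
  t = 2.0000: CF_t = 72.000000, DF = 0.871808, PV = 62.770206
  t = 3.0000: CF_t = 72.000000, DF = 0.814013, PV = 58.608969
  t = 4.0000: CF_t = 72.000000, DF = 0.760050, PV = 54.723594
  t = 5.0000: CF_t = 72.000000, DF = 0.709664, PV = 51.095793
  t = 6.0000: CF_t = 72.000000, DF = 0.662618, PV = 47.708490
  t = 7.0000: CF_t = 72.000000, DF = 0.618691, PV = 44.545742
  t = 8.0000: CF_t = 72.000000, DF = 0.577676, PV = 41.592663
  t = 9.0000: CF_t = 72.000000, DF = 0.539380, PV = 38.835353
  t = 10.0000: CF_t = 1072.000000, DF = 0.503623, PV = 539.883528
Price P = sum_t PV_t = 1006.991230

Answer: Price = 1006.9912


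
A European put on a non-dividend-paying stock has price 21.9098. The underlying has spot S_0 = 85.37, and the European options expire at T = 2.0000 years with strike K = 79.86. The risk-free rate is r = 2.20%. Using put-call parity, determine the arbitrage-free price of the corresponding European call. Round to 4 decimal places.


Answer: Call price = 30.8575

Derivation:
Put-call parity: C - P = S_0 * exp(-qT) - K * exp(-rT).
S_0 * exp(-qT) = 85.3700 * 1.00000000 = 85.37000000
K * exp(-rT) = 79.8600 * 0.95695396 = 76.42234304
C = P + S*exp(-qT) - K*exp(-rT)
C = 21.9098 + 85.37000000 - 76.42234304 = 30.8575


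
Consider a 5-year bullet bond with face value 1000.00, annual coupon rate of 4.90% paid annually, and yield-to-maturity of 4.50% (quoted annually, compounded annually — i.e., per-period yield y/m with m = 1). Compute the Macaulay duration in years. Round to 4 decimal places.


Coupon per period c = face * coupon_rate / m = 49.000000
Periods per year m = 1; per-period yield y/m = 0.045000
Number of cashflows N = 5
Cashflows (t years, CF_t, discount factor 1/(1+y/m)^(m*t), PV):
  t = 1.0000: CF_t = 49.000000, DF = 0.956938, PV = 46.889952
  t = 2.0000: CF_t = 49.000000, DF = 0.915730, PV = 44.870768
  t = 3.0000: CF_t = 49.000000, DF = 0.876297, PV = 42.938534
  t = 4.0000: CF_t = 49.000000, DF = 0.838561, PV = 41.089506
  t = 5.0000: CF_t = 1049.000000, DF = 0.802451, PV = 841.771148
Price P = sum_t PV_t = 1017.559907
Macaulay numerator sum_t t * PV_t:
  t * PV_t at t = 1.0000: 46.889952
  t * PV_t at t = 2.0000: 89.741535
  t * PV_t at t = 3.0000: 128.815601
  t * PV_t at t = 4.0000: 164.358023
  t * PV_t at t = 5.0000: 4208.855739
Macaulay duration D = (sum_t t * PV_t) / P = 4638.660850 / 1017.559907 = 4.558612

Answer: Macaulay duration = 4.5586 years


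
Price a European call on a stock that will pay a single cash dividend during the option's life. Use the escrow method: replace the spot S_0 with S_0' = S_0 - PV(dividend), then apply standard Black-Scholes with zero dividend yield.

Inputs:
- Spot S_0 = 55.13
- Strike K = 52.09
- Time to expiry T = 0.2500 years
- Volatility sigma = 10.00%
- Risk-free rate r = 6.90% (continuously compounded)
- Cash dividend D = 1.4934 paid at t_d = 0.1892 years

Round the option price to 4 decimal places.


PV(D) = D * exp(-r * t_d) = 1.4934 * 0.98703004 = 1.47403067
S_0' = S_0 - PV(D) = 55.1300 - 1.47403067 = 53.65596933
d1 = (ln(S_0'/K) + (r + sigma^2/2)*T) / (sigma*sqrt(T)) = 0.96239471
d2 = d1 - sigma*sqrt(T) = 0.91239471
exp(-rT) = 0.98289793
N(d1) = 0.83207431; N(d2) = 0.81921951
C = S_0' * N(d1) - K * exp(-rT) * N(d2) = 53.65596933 * 0.83207431 - 52.0900 * 0.98289793 * 0.81921951 = 2.7024

Answer: Price = 2.7024


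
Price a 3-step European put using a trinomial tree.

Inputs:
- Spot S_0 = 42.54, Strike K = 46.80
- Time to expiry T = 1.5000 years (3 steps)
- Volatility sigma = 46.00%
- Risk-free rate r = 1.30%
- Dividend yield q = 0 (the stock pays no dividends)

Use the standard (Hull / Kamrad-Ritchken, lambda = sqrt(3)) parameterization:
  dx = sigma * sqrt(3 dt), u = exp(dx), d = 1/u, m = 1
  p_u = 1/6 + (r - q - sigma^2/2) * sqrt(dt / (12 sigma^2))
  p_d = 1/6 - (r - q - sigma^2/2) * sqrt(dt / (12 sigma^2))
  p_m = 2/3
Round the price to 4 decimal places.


Answer: Price = V(0,0) = 11.3117

Derivation:
dt = T/N = 0.500000; dx = sigma*sqrt(3*dt) = 0.563383
u = exp(dx) = 1.756604; d = 1/u = 0.569280
p_u = 0.125487, p_m = 0.666667, p_d = 0.207846
Discount per step: exp(-r*dt) = 0.993521
Stock lattice S(k, j) with j the centered position index:
  k=0: S(0,+0) = 42.5400
  k=1: S(1,-1) = 24.2172; S(1,+0) = 42.5400; S(1,+1) = 74.7260
  k=2: S(2,-2) = 13.7864; S(2,-1) = 24.2172; S(2,+0) = 42.5400; S(2,+1) = 74.7260; S(2,+2) = 131.2639
  k=3: S(3,-3) = 7.8483; S(3,-2) = 13.7864; S(3,-1) = 24.2172; S(3,+0) = 42.5400; S(3,+1) = 74.7260; S(3,+2) = 131.2639; S(3,+3) = 230.5788
Terminal payoffs V(N, j) = max(K - S_T, 0):
  V(3,-3) = 38.951700; V(3,-2) = 33.013642; V(3,-1) = 22.582823; V(3,+0) = 4.260000; V(3,+1) = 0.000000; V(3,+2) = 0.000000; V(3,+3) = 0.000000
Backward induction: V(k, j) = exp(-r*dt) * [p_u * V(k+1, j+1) + p_m * V(k+1, j) + p_d * V(k+1, j-1)]
  V(2,-2) = exp(-r*dt) * [p_u*22.582823 + p_m*33.013642 + p_d*38.951700] = 32.725508
  V(2,-1) = exp(-r*dt) * [p_u*4.260000 + p_m*22.582823 + p_d*33.013642] = 22.306097
  V(2,+0) = exp(-r*dt) * [p_u*0.000000 + p_m*4.260000 + p_d*22.582823] = 7.484950
  V(2,+1) = exp(-r*dt) * [p_u*0.000000 + p_m*0.000000 + p_d*4.260000] = 0.879689
  V(2,+2) = exp(-r*dt) * [p_u*0.000000 + p_m*0.000000 + p_d*0.000000] = 0.000000
  V(1,-1) = exp(-r*dt) * [p_u*7.484950 + p_m*22.306097 + p_d*32.725508] = 22.465376
  V(1,+0) = exp(-r*dt) * [p_u*0.879689 + p_m*7.484950 + p_d*22.306097] = 9.673518
  V(1,+1) = exp(-r*dt) * [p_u*0.000000 + p_m*0.879689 + p_d*7.484950] = 2.128301
  V(0,+0) = exp(-r*dt) * [p_u*2.128301 + p_m*9.673518 + p_d*22.465376] = 11.311670


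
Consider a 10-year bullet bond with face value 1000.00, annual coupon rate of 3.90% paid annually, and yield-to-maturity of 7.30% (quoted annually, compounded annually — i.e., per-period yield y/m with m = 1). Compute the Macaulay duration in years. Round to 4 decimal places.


Coupon per period c = face * coupon_rate / m = 39.000000
Periods per year m = 1; per-period yield y/m = 0.073000
Number of cashflows N = 10
Cashflows (t years, CF_t, discount factor 1/(1+y/m)^(m*t), PV):
  t = 1.0000: CF_t = 39.000000, DF = 0.931966, PV = 36.346692
  t = 2.0000: CF_t = 39.000000, DF = 0.868561, PV = 33.873897
  t = 3.0000: CF_t = 39.000000, DF = 0.809470, PV = 31.569336
  t = 4.0000: CF_t = 39.000000, DF = 0.754399, PV = 29.421562
  t = 5.0000: CF_t = 39.000000, DF = 0.703075, PV = 27.419908
  t = 6.0000: CF_t = 39.000000, DF = 0.655242, PV = 25.554435
  t = 7.0000: CF_t = 39.000000, DF = 0.610663, PV = 23.815876
  t = 8.0000: CF_t = 39.000000, DF = 0.569118, PV = 22.195597
  t = 9.0000: CF_t = 39.000000, DF = 0.530399, PV = 20.685552
  t = 10.0000: CF_t = 1039.000000, DF = 0.494314, PV = 513.592092
Price P = sum_t PV_t = 764.474945
Macaulay numerator sum_t t * PV_t:
  t * PV_t at t = 1.0000: 36.346692
  t * PV_t at t = 2.0000: 67.747794
  t * PV_t at t = 3.0000: 94.708007
  t * PV_t at t = 4.0000: 117.686246
  t * PV_t at t = 5.0000: 137.099541
  t * PV_t at t = 6.0000: 153.326607
  t * PV_t at t = 7.0000: 166.711129
  t * PV_t at t = 8.0000: 177.564776
  t * PV_t at t = 9.0000: 186.169966
  t * PV_t at t = 10.0000: 5135.920918
Macaulay duration D = (sum_t t * PV_t) / P = 6273.281676 / 764.474945 = 8.206000

Answer: Macaulay duration = 8.2060 years


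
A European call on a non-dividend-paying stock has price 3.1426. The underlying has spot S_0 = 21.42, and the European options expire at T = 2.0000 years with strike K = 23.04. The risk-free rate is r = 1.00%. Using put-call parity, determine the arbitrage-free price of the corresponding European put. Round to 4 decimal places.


Answer: Put price = 4.3064

Derivation:
Put-call parity: C - P = S_0 * exp(-qT) - K * exp(-rT).
S_0 * exp(-qT) = 21.4200 * 1.00000000 = 21.42000000
K * exp(-rT) = 23.0400 * 0.98019867 = 22.58377743
P = C - S*exp(-qT) + K*exp(-rT)
P = 3.1426 - 21.42000000 + 22.58377743 = 4.3064


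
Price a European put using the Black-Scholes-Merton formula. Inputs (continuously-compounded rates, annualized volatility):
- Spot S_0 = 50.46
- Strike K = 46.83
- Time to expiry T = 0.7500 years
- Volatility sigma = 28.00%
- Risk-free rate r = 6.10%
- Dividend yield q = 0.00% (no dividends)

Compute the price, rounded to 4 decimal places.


d1 = (ln(S/K) + (r - q + 0.5*sigma^2) * T) / (sigma * sqrt(T)) = 0.61779333
d2 = d1 - sigma * sqrt(T) = 0.37530621
exp(-rT) = 0.95528075; exp(-qT) = 1.00000000
P = K * exp(-rT) * N(-d2) - S_0 * exp(-qT) * N(-d1)
N(-d1) = 0.26835579; N(-d2) = 0.35371637
P = 46.8300 * 0.95528075 * 0.35371637 - 50.4600 * 1.00000000 * 0.26835579 = 2.2826

Answer: Price = 2.2826


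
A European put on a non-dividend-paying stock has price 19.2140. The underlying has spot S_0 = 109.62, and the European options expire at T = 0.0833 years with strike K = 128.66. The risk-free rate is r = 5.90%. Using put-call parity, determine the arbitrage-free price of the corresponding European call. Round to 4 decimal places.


Answer: Call price = 0.8048

Derivation:
Put-call parity: C - P = S_0 * exp(-qT) - K * exp(-rT).
S_0 * exp(-qT) = 109.6200 * 1.00000000 = 109.62000000
K * exp(-rT) = 128.6600 * 0.99509736 = 128.02922600
C = P + S*exp(-qT) - K*exp(-rT)
C = 19.2140 + 109.62000000 - 128.02922600 = 0.8048


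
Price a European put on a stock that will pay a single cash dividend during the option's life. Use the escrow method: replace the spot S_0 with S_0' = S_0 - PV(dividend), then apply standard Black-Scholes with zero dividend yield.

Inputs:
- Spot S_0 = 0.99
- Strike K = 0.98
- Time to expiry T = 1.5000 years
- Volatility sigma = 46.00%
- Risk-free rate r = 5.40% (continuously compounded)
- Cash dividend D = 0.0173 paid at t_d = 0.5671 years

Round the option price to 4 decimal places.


PV(D) = D * exp(-r * t_d) = 0.0173 * 0.96984075 = 0.01677824
S_0' = S_0 - PV(D) = 0.9900 - 0.01677824 = 0.97322176
d1 = (ln(S_0'/K) + (r + sigma^2/2)*T) / (sigma*sqrt(T)) = 0.41314619
d2 = d1 - sigma*sqrt(T) = -0.15023645
exp(-rT) = 0.92219369
N(-d1) = 0.33974975; N(-d2) = 0.55971096
P = K * exp(-rT) * N(-d2) - S_0' * N(-d1) = 0.9800 * 0.92219369 * 0.55971096 - 0.97322176 * 0.33974975 = 0.1752

Answer: Price = 0.1752


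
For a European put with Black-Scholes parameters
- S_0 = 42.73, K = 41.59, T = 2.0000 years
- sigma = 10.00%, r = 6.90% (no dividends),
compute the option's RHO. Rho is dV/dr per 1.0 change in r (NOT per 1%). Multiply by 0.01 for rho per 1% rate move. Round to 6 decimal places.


Answer: Rho = -9.888472

Derivation:
d1 = 1.2377302874; d2 = 1.0963089312
phi(d1) = 0.1854580320; exp(-qT) = 1.0000000000; exp(-rT) = 0.8710986917
N(-d2) = 0.1364718011
Rho = -K*T*exp(-rT)*N(-d2) = -41.5900 * 2.0000 * 0.8710986917 * 0.1364718011 = -9.888472


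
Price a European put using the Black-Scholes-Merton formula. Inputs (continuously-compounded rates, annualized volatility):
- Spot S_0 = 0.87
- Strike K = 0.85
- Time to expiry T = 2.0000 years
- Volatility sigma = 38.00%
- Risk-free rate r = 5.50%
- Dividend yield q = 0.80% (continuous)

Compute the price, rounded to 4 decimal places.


d1 = (ln(S/K) + (r - q + 0.5*sigma^2) * T) / (sigma * sqrt(T)) = 0.48689300
d2 = d1 - sigma * sqrt(T) = -0.05050815
exp(-rT) = 0.89583414; exp(-qT) = 0.98412732
P = K * exp(-rT) * N(-d2) - S_0 * exp(-qT) * N(-d1)
N(-d1) = 0.31316708; N(-d2) = 0.52014127
P = 0.8500 * 0.89583414 * 0.52014127 - 0.8700 * 0.98412732 * 0.31316708 = 0.1279

Answer: Price = 0.1279


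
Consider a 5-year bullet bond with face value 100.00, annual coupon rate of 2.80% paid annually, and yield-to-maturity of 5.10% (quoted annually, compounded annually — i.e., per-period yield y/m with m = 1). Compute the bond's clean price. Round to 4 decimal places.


Coupon per period c = face * coupon_rate / m = 2.800000
Periods per year m = 1; per-period yield y/m = 0.051000
Number of cashflows N = 5
Cashflows (t years, CF_t, discount factor 1/(1+y/m)^(m*t), PV):
  t = 1.0000: CF_t = 2.800000, DF = 0.951475, PV = 2.664129
  t = 2.0000: CF_t = 2.800000, DF = 0.905304, PV = 2.534852
  t = 3.0000: CF_t = 2.800000, DF = 0.861374, PV = 2.411848
  t = 4.0000: CF_t = 2.800000, DF = 0.819576, PV = 2.294812
  t = 5.0000: CF_t = 102.800000, DF = 0.779806, PV = 80.164029
Price P = sum_t PV_t = 90.069670

Answer: Price = 90.0697


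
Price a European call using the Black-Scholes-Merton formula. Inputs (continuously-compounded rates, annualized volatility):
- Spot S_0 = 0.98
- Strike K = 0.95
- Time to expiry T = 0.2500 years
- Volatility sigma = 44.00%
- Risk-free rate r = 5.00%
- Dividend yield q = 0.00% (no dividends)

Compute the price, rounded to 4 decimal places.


Answer: Price = 0.1065

Derivation:
d1 = (ln(S/K) + (r - q + 0.5*sigma^2) * T) / (sigma * sqrt(T)) = 0.30813903
d2 = d1 - sigma * sqrt(T) = 0.08813903
exp(-rT) = 0.98757780; exp(-qT) = 1.00000000
C = S_0 * exp(-qT) * N(d1) - K * exp(-rT) * N(d2)
N(d1) = 0.62101173; N(d2) = 0.53511691
C = 0.9800 * 1.00000000 * 0.62101173 - 0.9500 * 0.98757780 * 0.53511691 = 0.1065


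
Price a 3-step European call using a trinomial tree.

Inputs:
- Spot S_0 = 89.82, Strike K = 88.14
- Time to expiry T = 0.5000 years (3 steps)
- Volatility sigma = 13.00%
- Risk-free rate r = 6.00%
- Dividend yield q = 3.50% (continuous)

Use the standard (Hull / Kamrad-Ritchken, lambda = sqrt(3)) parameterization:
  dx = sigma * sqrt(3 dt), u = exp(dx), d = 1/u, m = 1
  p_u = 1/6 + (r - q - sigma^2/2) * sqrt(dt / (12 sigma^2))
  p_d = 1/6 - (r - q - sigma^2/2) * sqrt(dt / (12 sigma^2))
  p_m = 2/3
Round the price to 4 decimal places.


Answer: Price = V(0,0) = 4.6857

Derivation:
dt = T/N = 0.166667; dx = sigma*sqrt(3*dt) = 0.091924
u = exp(dx) = 1.096281; d = 1/u = 0.912175
p_u = 0.181670, p_m = 0.666667, p_d = 0.151663
Discount per step: exp(-r*dt) = 0.990050
Stock lattice S(k, j) with j the centered position index:
  k=0: S(0,+0) = 89.8200
  k=1: S(1,-1) = 81.9315; S(1,+0) = 89.8200; S(1,+1) = 98.4680
  k=2: S(2,-2) = 74.7359; S(2,-1) = 81.9315; S(2,+0) = 89.8200; S(2,+1) = 98.4680; S(2,+2) = 107.9486
  k=3: S(3,-3) = 68.1721; S(3,-2) = 74.7359; S(3,-1) = 81.9315; S(3,+0) = 89.8200; S(3,+1) = 98.4680; S(3,+2) = 107.9486; S(3,+3) = 118.3421
Terminal payoffs V(N, j) = max(S_T - K, 0):
  V(3,-3) = 0.000000; V(3,-2) = 0.000000; V(3,-1) = 0.000000; V(3,+0) = 1.680000; V(3,+1) = 10.327993; V(3,+2) = 19.808626; V(3,+3) = 30.202068
Backward induction: V(k, j) = exp(-r*dt) * [p_u * V(k+1, j+1) + p_m * V(k+1, j) + p_d * V(k+1, j-1)]
  V(2,-2) = exp(-r*dt) * [p_u*0.000000 + p_m*0.000000 + p_d*0.000000] = 0.000000
  V(2,-1) = exp(-r*dt) * [p_u*1.680000 + p_m*0.000000 + p_d*0.000000] = 0.302169
  V(2,+0) = exp(-r*dt) * [p_u*10.327993 + p_m*1.680000 + p_d*0.000000] = 2.966473
  V(2,+1) = exp(-r*dt) * [p_u*19.808626 + p_m*10.327993 + p_d*1.680000] = 10.631904
  V(2,+2) = exp(-r*dt) * [p_u*30.202068 + p_m*19.808626 + p_d*10.327993] = 20.057359
  V(1,-1) = exp(-r*dt) * [p_u*2.966473 + p_m*0.302169 + p_d*0.000000] = 0.732998
  V(1,+0) = exp(-r*dt) * [p_u*10.631904 + p_m*2.966473 + p_d*0.302169] = 3.915622
  V(1,+1) = exp(-r*dt) * [p_u*20.057359 + p_m*10.631904 + p_d*2.966473] = 11.070403
  V(0,+0) = exp(-r*dt) * [p_u*11.070403 + p_m*3.915622 + p_d*0.732998] = 4.685652


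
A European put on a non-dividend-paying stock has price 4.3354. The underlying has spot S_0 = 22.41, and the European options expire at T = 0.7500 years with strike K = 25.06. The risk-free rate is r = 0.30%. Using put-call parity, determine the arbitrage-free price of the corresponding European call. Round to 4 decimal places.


Answer: Call price = 1.7417

Derivation:
Put-call parity: C - P = S_0 * exp(-qT) - K * exp(-rT).
S_0 * exp(-qT) = 22.4100 * 1.00000000 = 22.41000000
K * exp(-rT) = 25.0600 * 0.99775253 = 25.00367839
C = P + S*exp(-qT) - K*exp(-rT)
C = 4.3354 + 22.41000000 - 25.00367839 = 1.7417


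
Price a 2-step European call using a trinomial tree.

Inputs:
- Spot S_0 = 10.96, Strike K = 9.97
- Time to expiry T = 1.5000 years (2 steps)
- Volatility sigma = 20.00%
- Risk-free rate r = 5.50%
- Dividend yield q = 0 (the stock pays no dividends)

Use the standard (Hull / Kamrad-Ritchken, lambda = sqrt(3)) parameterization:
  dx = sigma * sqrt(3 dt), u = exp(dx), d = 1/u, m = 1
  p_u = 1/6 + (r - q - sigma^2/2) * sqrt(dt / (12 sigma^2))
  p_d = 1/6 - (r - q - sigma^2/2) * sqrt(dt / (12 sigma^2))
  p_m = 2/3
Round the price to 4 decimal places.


dt = T/N = 0.750000; dx = sigma*sqrt(3*dt) = 0.300000
u = exp(dx) = 1.349859; d = 1/u = 0.740818
p_u = 0.210417, p_m = 0.666667, p_d = 0.122917
Discount per step: exp(-r*dt) = 0.959589
Stock lattice S(k, j) with j the centered position index:
  k=0: S(0,+0) = 10.9600
  k=1: S(1,-1) = 8.1194; S(1,+0) = 10.9600; S(1,+1) = 14.7945
  k=2: S(2,-2) = 6.0150; S(2,-1) = 8.1194; S(2,+0) = 10.9600; S(2,+1) = 14.7945; S(2,+2) = 19.9704
Terminal payoffs V(N, j) = max(S_T - K, 0):
  V(2,-2) = 0.000000; V(2,-1) = 0.000000; V(2,+0) = 0.990000; V(2,+1) = 4.824453; V(2,+2) = 10.000422
Backward induction: V(k, j) = exp(-r*dt) * [p_u * V(k+1, j+1) + p_m * V(k+1, j) + p_d * V(k+1, j-1)]
  V(1,-1) = exp(-r*dt) * [p_u*0.990000 + p_m*0.000000 + p_d*0.000000] = 0.199894
  V(1,+0) = exp(-r*dt) * [p_u*4.824453 + p_m*0.990000 + p_d*0.000000] = 1.607451
  V(1,+1) = exp(-r*dt) * [p_u*10.000422 + p_m*4.824453 + p_d*0.990000] = 5.222319
  V(0,+0) = exp(-r*dt) * [p_u*5.222319 + p_m*1.607451 + p_d*0.199894] = 2.106363

Answer: Price = V(0,0) = 2.1064


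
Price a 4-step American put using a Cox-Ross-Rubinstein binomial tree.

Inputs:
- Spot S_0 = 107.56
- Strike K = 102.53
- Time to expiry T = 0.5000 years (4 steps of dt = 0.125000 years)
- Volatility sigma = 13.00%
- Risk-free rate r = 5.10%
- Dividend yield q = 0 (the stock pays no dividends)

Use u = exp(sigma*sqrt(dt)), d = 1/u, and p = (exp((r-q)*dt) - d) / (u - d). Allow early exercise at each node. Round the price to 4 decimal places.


dt = T/N = 0.125000
u = exp(sigma*sqrt(dt)) = 1.047035; d = 1/u = 0.955078
p = (exp((r-q)*dt) - d) / (u - d) = 0.558059
Discount per step: exp(-r*dt) = 0.993645
Stock lattice S(k, i) with i counting down-moves:
  k=0: S(0,0) = 107.5600
  k=1: S(1,0) = 112.6190; S(1,1) = 102.7282
  k=2: S(2,0) = 117.9160; S(2,1) = 107.5600; S(2,2) = 98.1135
  k=3: S(3,0) = 123.4622; S(3,1) = 112.6190; S(3,2) = 102.7282; S(3,3) = 93.7061
  k=4: S(4,0) = 129.2691; S(4,1) = 117.9160; S(4,2) = 107.5600; S(4,3) = 98.1135; S(4,4) = 89.4966
Terminal payoffs V(N, i) = max(K - S_T, 0):
  V(4,0) = 0.000000; V(4,1) = 0.000000; V(4,2) = 0.000000; V(4,3) = 4.416502; V(4,4) = 13.033361
Backward induction: V(k, i) = exp(-r*dt) * [p * V(k+1, i) + (1-p) * V(k+1, i+1)]; then take max(V_cont, immediate exercise) for American.
  V(3,0) = exp(-r*dt) * [p*0.000000 + (1-p)*0.000000] = 0.000000; exercise = 0.000000; V(3,0) = max -> 0.000000
  V(3,1) = exp(-r*dt) * [p*0.000000 + (1-p)*0.000000] = 0.000000; exercise = 0.000000; V(3,1) = max -> 0.000000
  V(3,2) = exp(-r*dt) * [p*0.000000 + (1-p)*4.416502] = 1.939428; exercise = 0.000000; V(3,2) = max -> 1.939428
  V(3,3) = exp(-r*dt) * [p*4.416502 + (1-p)*13.033361] = 8.172376; exercise = 8.823926; V(3,3) = max -> 8.823926
  V(2,0) = exp(-r*dt) * [p*0.000000 + (1-p)*0.000000] = 0.000000; exercise = 0.000000; V(2,0) = max -> 0.000000
  V(2,1) = exp(-r*dt) * [p*0.000000 + (1-p)*1.939428] = 0.851665; exercise = 0.000000; V(2,1) = max -> 0.851665
  V(2,2) = exp(-r*dt) * [p*1.939428 + (1-p)*8.823926] = 4.950308; exercise = 4.416502; V(2,2) = max -> 4.950308
  V(1,0) = exp(-r*dt) * [p*0.000000 + (1-p)*0.851665] = 0.373994; exercise = 0.000000; V(1,0) = max -> 0.373994
  V(1,1) = exp(-r*dt) * [p*0.851665 + (1-p)*4.950308] = 2.646099; exercise = 0.000000; V(1,1) = max -> 2.646099
  V(0,0) = exp(-r*dt) * [p*0.373994 + (1-p)*2.646099] = 1.369372; exercise = 0.000000; V(0,0) = max -> 1.369372

Answer: Price = V(0,0) = 1.3694


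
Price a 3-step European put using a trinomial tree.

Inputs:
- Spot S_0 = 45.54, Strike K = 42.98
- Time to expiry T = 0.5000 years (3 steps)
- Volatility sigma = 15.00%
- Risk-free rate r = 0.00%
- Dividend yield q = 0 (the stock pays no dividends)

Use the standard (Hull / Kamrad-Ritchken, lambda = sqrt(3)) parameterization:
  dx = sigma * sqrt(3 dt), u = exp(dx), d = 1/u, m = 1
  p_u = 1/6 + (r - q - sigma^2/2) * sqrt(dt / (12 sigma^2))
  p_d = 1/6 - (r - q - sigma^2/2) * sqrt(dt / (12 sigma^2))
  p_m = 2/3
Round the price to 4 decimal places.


dt = T/N = 0.166667; dx = sigma*sqrt(3*dt) = 0.106066
u = exp(dx) = 1.111895; d = 1/u = 0.899365
p_u = 0.157828, p_m = 0.666667, p_d = 0.175506
Discount per step: exp(-r*dt) = 1.000000
Stock lattice S(k, j) with j the centered position index:
  k=0: S(0,+0) = 45.5400
  k=1: S(1,-1) = 40.9571; S(1,+0) = 45.5400; S(1,+1) = 50.6357
  k=2: S(2,-2) = 36.8354; S(2,-1) = 40.9571; S(2,+0) = 45.5400; S(2,+1) = 50.6357; S(2,+2) = 56.3016
  k=3: S(3,-3) = 33.1285; S(3,-2) = 36.8354; S(3,-1) = 40.9571; S(3,+0) = 45.5400; S(3,+1) = 50.6357; S(3,+2) = 56.3016; S(3,+3) = 62.6015
Terminal payoffs V(N, j) = max(K - S_T, 0):
  V(3,-3) = 9.851531; V(3,-2) = 6.144612; V(3,-1) = 2.022905; V(3,+0) = 0.000000; V(3,+1) = 0.000000; V(3,+2) = 0.000000; V(3,+3) = 0.000000
Backward induction: V(k, j) = exp(-r*dt) * [p_u * V(k+1, j+1) + p_m * V(k+1, j) + p_d * V(k+1, j-1)]
  V(2,-2) = exp(-r*dt) * [p_u*2.022905 + p_m*6.144612 + p_d*9.851531] = 6.144676
  V(2,-1) = exp(-r*dt) * [p_u*0.000000 + p_m*2.022905 + p_d*6.144612] = 2.427017
  V(2,+0) = exp(-r*dt) * [p_u*0.000000 + p_m*0.000000 + p_d*2.022905] = 0.355031
  V(2,+1) = exp(-r*dt) * [p_u*0.000000 + p_m*0.000000 + p_d*0.000000] = 0.000000
  V(2,+2) = exp(-r*dt) * [p_u*0.000000 + p_m*0.000000 + p_d*0.000000] = 0.000000
  V(1,-1) = exp(-r*dt) * [p_u*0.355031 + p_m*2.427017 + p_d*6.144676] = 2.752469
  V(1,+0) = exp(-r*dt) * [p_u*0.000000 + p_m*0.355031 + p_d*2.427017] = 0.662642
  V(1,+1) = exp(-r*dt) * [p_u*0.000000 + p_m*0.000000 + p_d*0.355031] = 0.062310
  V(0,+0) = exp(-r*dt) * [p_u*0.062310 + p_m*0.662642 + p_d*2.752469] = 0.934669

Answer: Price = V(0,0) = 0.9347
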